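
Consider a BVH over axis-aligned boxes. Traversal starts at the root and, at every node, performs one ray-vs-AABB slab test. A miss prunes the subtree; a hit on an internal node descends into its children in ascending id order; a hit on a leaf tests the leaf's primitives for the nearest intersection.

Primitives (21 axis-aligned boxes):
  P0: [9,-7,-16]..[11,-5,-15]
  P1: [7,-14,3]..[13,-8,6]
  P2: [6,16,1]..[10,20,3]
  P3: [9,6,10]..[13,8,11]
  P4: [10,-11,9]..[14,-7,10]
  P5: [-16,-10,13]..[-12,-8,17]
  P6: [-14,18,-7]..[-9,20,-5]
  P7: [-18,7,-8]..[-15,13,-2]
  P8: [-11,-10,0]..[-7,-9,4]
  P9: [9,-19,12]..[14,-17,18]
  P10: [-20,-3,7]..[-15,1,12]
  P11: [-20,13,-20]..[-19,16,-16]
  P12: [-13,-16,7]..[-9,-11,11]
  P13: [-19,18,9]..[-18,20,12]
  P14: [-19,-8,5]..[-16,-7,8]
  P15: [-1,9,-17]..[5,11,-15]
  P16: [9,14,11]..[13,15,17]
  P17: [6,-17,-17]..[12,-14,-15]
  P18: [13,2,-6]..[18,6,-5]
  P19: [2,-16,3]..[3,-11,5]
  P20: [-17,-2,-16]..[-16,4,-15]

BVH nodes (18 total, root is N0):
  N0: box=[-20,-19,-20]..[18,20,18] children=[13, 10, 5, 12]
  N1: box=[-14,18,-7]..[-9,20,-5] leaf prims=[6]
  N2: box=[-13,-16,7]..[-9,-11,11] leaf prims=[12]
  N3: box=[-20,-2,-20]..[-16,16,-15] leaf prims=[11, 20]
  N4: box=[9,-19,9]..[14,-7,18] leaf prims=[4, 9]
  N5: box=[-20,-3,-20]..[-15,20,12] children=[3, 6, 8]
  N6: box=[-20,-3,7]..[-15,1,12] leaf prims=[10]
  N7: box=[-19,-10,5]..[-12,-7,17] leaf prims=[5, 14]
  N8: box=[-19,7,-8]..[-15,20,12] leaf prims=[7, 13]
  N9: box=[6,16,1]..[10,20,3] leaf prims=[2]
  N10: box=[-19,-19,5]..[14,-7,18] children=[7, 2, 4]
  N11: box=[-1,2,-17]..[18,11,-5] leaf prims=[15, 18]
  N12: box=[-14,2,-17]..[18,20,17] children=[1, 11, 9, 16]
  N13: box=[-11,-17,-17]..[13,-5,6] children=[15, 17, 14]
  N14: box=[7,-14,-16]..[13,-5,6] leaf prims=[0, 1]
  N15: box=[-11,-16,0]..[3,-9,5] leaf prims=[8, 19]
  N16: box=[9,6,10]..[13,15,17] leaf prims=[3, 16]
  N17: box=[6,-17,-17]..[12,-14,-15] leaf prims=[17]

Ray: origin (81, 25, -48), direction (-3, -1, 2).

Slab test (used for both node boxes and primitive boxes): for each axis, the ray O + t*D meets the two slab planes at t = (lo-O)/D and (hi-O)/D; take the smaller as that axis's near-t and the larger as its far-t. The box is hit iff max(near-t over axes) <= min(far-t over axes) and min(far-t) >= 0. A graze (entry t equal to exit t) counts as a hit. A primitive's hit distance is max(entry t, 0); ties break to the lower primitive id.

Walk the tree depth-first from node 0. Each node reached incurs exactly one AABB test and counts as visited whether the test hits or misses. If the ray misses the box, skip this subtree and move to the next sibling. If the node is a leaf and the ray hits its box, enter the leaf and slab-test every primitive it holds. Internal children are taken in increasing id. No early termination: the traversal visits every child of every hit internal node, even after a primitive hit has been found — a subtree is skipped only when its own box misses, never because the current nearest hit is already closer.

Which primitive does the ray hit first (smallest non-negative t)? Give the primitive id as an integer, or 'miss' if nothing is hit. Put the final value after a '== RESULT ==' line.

Traverse from the root:
N0 x:[21,101/3] y:[5,44] z:[14,33] -> hit [21,33], descend [5, 10, 12, 13]
  N5 x:[32,101/3] y:[5,28] z:[14,30] -> miss, prune
  N10 x:[67/3,100/3] y:[32,44] z:[53/2,33] -> hit [32,33], descend [2, 4, 7]
    N2 x:[30,94/3] y:[36,41] z:[55/2,59/2] -> miss, prune
    N4 x:[67/3,24] y:[32,44] z:[57/2,33] -> miss, prune
    N7 x:[31,100/3] y:[32,35] z:[53/2,65/2] -> hit [32,65/2] leaf, test {P5(miss), P14(miss)}
  N12 x:[21,95/3] y:[5,23] z:[31/2,65/2] -> hit [21,23], descend [1, 9, 11, 16]
    N1 x:[30,95/3] y:[5,7] z:[41/2,43/2] -> miss, prune
    N9 x:[71/3,25] y:[5,9] z:[49/2,51/2] -> miss, prune
    N11 x:[21,82/3] y:[14,23] z:[31/2,43/2] -> hit [21,43/2] leaf, test {P15(miss), P18@t=21}
    N16 x:[68/3,24] y:[10,19] z:[29,65/2] -> miss, prune
  N13 x:[68/3,92/3] y:[30,42] z:[31/2,27] -> miss, prune

Summary -> nodes [0, 5, 10, 2, 4, 7, 12, 1, 9, 11, 16, 13]; box-tests=12; leaf-entries=2; first=P18

== RESULT ==
18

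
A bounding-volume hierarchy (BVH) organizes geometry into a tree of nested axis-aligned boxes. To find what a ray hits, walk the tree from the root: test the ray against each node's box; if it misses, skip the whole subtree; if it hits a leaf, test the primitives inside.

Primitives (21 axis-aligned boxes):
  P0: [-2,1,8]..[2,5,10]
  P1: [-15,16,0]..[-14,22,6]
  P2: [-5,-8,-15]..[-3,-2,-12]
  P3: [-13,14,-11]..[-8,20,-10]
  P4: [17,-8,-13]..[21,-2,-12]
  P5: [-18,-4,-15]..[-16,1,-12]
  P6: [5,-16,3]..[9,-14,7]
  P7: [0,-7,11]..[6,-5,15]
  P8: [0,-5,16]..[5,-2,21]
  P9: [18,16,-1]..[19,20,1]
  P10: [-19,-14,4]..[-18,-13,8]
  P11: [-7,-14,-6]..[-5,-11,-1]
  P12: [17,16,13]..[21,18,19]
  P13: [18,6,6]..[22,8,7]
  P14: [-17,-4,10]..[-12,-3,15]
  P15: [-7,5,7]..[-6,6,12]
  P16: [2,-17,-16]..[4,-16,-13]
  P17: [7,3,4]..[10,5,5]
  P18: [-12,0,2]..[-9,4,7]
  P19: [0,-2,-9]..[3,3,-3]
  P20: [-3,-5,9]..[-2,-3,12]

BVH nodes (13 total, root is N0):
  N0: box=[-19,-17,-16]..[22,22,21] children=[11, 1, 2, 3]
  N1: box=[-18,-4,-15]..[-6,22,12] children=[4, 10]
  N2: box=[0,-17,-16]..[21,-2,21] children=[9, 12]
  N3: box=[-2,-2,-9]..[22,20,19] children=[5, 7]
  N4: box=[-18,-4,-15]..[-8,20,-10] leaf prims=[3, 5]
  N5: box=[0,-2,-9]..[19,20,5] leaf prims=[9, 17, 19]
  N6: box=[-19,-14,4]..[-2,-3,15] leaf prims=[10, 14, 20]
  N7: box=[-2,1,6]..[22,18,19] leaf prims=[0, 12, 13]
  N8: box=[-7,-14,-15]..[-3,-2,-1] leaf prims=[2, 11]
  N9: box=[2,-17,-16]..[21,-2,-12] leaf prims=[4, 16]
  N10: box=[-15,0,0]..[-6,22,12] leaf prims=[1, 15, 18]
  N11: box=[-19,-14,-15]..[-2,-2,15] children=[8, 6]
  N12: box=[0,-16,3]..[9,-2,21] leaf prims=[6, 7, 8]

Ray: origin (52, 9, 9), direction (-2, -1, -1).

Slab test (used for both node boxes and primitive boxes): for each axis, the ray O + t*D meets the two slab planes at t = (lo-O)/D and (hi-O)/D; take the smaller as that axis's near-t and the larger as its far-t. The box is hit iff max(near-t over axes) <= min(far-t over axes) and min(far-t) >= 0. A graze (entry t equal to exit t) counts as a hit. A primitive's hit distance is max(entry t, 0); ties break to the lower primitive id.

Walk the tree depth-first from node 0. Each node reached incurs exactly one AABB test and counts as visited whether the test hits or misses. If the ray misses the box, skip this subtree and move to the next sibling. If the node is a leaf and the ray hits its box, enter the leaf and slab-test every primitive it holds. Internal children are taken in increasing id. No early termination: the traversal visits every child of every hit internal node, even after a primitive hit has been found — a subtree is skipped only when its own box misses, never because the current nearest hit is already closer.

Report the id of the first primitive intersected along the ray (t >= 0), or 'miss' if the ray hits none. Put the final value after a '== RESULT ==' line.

Walk:
N0 x:[15,71/2] y:[-13,26] z:[-12,25] -> hit [15,25], descend [1, 2, 3, 11]
  N1 x:[29,35] y:[-13,13] z:[-3,24] -> miss, prune
  N2 x:[31/2,26] y:[11,26] z:[-12,25] -> hit [31/2,25], descend [9, 12]
    N9 x:[31/2,25] y:[11,26] z:[21,25] -> hit [21,25] leaf, test {P4(miss), P16@t=25}
    N12 x:[43/2,26] y:[11,25] z:[-12,6] -> miss, prune
  N3 x:[15,27] y:[-11,11] z:[-10,18] -> miss, prune
  N11 x:[27,71/2] y:[11,23] z:[-6,24] -> miss, prune

Summary -> nodes [0, 1, 2, 9, 12, 3, 11]; box-tests=7; leaf-entries=1; first=P16

== RESULT ==
16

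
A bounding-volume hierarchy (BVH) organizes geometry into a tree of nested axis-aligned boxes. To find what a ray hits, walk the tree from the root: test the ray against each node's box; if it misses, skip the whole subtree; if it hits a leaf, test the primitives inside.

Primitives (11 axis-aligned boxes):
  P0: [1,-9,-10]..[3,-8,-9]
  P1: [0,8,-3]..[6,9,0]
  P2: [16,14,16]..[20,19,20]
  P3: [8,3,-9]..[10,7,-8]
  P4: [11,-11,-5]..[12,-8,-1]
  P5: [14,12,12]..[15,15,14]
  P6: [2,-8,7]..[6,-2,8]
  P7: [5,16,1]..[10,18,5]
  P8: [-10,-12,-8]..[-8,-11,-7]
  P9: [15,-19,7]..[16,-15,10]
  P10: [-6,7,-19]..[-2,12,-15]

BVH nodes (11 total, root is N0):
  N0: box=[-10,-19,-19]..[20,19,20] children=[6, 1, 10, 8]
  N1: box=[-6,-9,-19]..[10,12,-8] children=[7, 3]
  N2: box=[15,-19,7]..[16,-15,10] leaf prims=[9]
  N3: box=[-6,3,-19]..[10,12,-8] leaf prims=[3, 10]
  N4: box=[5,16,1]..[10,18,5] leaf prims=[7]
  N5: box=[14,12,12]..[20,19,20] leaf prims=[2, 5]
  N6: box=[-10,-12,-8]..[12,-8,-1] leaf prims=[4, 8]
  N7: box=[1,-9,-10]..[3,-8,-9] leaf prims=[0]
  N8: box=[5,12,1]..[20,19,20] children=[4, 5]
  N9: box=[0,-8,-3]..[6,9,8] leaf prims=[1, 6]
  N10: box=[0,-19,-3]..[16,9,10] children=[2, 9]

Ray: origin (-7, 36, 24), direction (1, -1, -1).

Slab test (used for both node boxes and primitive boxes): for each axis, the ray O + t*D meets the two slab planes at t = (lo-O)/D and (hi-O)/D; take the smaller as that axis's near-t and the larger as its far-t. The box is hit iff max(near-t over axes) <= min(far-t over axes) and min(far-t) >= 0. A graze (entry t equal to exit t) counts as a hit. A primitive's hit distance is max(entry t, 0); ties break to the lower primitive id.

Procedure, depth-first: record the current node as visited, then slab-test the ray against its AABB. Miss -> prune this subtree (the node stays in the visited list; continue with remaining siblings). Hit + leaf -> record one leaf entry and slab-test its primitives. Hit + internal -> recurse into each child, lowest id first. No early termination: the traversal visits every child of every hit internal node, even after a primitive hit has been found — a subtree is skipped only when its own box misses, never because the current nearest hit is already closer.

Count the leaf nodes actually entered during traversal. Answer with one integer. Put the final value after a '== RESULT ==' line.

Trace the traversal:
N0 x:[-3,27] y:[17,55] z:[4,43] -> hit [17,27], descend [1, 6, 8, 10]
  N1 x:[1,17] y:[24,45] z:[32,43] -> miss, prune
  N6 x:[-3,19] y:[44,48] z:[25,32] -> miss, prune
  N8 x:[12,27] y:[17,24] z:[4,23] -> hit [17,23], descend [4, 5]
    N4 x:[12,17] y:[18,20] z:[19,23] -> miss, prune
    N5 x:[21,27] y:[17,24] z:[4,12] -> miss, prune
  N10 x:[7,23] y:[27,55] z:[14,27] -> miss, prune

Visited [0, 1, 6, 8, 4, 5, 10]. Tests: 7 box, 0 leaf. Nearest: miss.

== RESULT ==
0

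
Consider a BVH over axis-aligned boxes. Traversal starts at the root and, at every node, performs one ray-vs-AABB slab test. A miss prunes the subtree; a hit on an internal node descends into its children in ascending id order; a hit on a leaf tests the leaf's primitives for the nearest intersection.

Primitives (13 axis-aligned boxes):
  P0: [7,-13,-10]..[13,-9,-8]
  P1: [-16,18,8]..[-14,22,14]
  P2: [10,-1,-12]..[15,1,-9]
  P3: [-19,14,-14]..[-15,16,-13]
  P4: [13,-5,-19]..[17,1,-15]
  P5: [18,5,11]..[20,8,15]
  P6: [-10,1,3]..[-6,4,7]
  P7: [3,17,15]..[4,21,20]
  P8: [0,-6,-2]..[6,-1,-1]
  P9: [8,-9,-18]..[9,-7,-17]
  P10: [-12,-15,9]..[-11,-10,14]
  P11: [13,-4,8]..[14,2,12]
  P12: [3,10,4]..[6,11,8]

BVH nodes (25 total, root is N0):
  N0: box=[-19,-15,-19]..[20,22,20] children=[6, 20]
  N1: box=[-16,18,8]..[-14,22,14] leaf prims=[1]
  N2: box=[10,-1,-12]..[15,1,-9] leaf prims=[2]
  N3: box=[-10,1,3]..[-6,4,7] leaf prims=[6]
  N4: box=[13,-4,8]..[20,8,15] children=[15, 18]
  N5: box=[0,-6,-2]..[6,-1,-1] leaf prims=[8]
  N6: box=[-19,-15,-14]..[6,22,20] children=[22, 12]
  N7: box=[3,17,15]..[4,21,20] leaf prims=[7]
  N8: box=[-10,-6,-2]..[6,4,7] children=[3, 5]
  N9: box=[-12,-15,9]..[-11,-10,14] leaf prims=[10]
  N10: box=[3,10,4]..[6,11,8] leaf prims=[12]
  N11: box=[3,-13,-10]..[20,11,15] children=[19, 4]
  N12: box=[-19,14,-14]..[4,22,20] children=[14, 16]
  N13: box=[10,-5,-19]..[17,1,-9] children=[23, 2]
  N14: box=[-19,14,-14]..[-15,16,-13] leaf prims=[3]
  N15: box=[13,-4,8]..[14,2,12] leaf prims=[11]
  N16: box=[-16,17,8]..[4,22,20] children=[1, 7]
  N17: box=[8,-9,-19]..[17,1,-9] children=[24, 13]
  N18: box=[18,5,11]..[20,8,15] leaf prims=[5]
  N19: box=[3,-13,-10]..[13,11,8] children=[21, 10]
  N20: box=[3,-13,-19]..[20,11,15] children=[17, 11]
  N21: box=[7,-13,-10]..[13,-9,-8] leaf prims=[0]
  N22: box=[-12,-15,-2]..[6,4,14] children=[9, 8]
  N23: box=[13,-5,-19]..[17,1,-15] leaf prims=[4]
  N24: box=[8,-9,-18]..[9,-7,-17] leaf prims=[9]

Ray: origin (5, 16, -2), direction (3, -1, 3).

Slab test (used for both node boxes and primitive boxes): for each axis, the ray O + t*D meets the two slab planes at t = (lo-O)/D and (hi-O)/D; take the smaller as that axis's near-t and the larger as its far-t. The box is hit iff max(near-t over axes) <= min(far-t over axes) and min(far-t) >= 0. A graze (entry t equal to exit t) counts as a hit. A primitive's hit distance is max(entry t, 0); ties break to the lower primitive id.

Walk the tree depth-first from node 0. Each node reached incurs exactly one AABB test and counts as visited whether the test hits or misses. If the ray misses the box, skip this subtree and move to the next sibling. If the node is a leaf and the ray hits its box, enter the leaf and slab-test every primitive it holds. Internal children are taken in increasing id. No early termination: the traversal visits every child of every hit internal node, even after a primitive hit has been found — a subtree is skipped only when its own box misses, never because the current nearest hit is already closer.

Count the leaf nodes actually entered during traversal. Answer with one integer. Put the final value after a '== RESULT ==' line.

Walk:
N0 x:[-8,5] y:[-6,31] z:[-17/3,22/3] -> hit [-17/3,5], descend [6, 20]
  N6 x:[-8,1/3] y:[-6,31] z:[-4,22/3] -> hit [-4,1/3], descend [12, 22]
    N12 x:[-8,-1/3] y:[-6,2] z:[-4,22/3] -> miss, prune
    N22 x:[-17/3,1/3] y:[12,31] z:[0,16/3] -> miss, prune
  N20 x:[-2/3,5] y:[5,29] z:[-17/3,17/3] -> hit [5,5], descend [11, 17]
    N11 x:[-2/3,5] y:[5,29] z:[-8/3,17/3] -> hit [5,5], descend [4, 19]
      N4 x:[8/3,5] y:[8,20] z:[10/3,17/3] -> miss, prune
      N19 x:[-2/3,8/3] y:[5,29] z:[-8/3,10/3] -> miss, prune
    N17 x:[1,4] y:[15,25] z:[-17/3,-7/3] -> miss, prune

order=[0, 6, 12, 22, 20, 11, 4, 19, 17]  |boxes|=9  |leaves|=0  hit=miss

== RESULT ==
0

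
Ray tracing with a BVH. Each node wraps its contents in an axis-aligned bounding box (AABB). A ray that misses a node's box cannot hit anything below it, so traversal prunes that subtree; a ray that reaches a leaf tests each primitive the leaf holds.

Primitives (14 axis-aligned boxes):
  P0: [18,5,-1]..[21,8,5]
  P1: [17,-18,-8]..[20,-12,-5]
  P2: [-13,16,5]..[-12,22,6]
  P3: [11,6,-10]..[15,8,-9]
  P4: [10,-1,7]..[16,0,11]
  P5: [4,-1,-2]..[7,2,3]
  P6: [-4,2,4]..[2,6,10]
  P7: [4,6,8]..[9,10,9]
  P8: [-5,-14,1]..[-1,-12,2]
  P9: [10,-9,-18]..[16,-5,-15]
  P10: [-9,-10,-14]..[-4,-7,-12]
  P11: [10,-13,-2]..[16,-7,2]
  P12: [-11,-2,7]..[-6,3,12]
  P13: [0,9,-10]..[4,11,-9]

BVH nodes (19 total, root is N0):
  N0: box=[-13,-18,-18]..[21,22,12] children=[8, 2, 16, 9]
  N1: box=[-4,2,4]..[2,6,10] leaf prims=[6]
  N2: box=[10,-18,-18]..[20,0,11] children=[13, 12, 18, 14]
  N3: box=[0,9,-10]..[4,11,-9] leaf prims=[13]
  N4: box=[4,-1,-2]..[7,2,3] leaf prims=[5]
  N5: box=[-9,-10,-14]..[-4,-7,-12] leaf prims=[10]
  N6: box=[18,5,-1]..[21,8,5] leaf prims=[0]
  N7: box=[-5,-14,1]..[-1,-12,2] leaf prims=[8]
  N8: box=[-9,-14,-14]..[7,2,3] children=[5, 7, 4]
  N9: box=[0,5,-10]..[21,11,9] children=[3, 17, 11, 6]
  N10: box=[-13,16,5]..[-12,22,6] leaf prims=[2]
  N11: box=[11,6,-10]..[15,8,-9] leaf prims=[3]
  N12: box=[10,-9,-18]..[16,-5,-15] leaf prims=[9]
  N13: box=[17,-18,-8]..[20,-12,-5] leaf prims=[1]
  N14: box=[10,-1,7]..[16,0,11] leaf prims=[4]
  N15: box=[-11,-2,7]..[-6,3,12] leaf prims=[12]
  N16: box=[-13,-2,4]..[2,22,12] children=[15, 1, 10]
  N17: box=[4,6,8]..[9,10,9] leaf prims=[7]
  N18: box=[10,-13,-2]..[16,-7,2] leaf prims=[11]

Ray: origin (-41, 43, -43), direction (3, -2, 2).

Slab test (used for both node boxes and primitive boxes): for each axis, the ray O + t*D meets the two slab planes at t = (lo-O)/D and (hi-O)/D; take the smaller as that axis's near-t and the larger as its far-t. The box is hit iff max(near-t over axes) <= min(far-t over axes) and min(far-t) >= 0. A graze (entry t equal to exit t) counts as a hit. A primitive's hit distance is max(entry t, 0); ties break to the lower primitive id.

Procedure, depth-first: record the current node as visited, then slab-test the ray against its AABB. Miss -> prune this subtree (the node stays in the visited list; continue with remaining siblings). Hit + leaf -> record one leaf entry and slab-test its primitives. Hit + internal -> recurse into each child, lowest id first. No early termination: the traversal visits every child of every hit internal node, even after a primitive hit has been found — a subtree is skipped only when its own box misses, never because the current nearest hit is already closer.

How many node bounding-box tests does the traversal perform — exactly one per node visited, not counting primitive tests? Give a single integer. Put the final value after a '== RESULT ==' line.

Trace the traversal:
N0 x:[28/3,62/3] y:[21/2,61/2] z:[25/2,55/2] -> hit [25/2,62/3], descend [2, 8, 9, 16]
  N2 x:[17,61/3] y:[43/2,61/2] z:[25/2,27] -> miss, prune
  N8 x:[32/3,16] y:[41/2,57/2] z:[29/2,23] -> miss, prune
  N9 x:[41/3,62/3] y:[16,19] z:[33/2,26] -> hit [33/2,19], descend [3, 6, 11, 17]
    N3 x:[41/3,15] y:[16,17] z:[33/2,17] -> miss, prune
    N6 x:[59/3,62/3] y:[35/2,19] z:[21,24] -> miss, prune
    N11 x:[52/3,56/3] y:[35/2,37/2] z:[33/2,17] -> miss, prune
    N17 x:[15,50/3] y:[33/2,37/2] z:[51/2,26] -> miss, prune
  N16 x:[28/3,43/3] y:[21/2,45/2] z:[47/2,55/2] -> miss, prune

order=[0, 2, 8, 9, 3, 6, 11, 17, 16]  |boxes|=9  |leaves|=0  hit=miss

== RESULT ==
9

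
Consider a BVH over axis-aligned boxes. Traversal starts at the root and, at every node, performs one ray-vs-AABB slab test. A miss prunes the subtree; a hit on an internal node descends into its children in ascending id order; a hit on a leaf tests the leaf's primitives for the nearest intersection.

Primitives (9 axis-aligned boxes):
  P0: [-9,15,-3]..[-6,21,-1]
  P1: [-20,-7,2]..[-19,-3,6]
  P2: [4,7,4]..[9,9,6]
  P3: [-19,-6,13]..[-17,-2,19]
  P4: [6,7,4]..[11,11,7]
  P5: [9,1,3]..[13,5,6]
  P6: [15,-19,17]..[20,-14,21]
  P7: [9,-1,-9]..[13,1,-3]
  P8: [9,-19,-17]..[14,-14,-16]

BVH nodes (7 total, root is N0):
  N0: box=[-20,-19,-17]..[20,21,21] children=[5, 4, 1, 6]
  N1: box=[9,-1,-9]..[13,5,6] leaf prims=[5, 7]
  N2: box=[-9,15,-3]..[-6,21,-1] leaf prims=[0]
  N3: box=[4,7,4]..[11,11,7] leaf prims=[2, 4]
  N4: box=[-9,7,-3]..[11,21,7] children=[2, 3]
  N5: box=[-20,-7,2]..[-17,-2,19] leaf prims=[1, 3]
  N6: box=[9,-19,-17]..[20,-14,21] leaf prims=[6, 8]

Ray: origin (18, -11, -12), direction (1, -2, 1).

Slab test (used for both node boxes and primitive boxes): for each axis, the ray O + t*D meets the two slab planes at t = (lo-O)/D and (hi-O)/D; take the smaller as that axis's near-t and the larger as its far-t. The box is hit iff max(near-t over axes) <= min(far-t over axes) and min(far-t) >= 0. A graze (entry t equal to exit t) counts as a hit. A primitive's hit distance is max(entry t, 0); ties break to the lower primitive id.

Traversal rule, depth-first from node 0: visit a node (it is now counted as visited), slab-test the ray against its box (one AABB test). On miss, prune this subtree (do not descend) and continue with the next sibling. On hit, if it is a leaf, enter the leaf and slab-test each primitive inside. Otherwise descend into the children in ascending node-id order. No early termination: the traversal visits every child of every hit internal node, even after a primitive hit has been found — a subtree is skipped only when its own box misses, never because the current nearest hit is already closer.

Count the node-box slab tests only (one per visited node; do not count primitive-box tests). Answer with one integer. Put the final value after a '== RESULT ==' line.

Trace the traversal:
N0 x:[-38,2] y:[-16,4] z:[-5,33] -> hit [-5,2], descend [1, 4, 5, 6]
  N1 x:[-9,-5] y:[-8,-5] z:[3,18] -> miss, prune
  N4 x:[-27,-7] y:[-16,-9] z:[9,19] -> miss, prune
  N5 x:[-38,-35] y:[-9/2,-2] z:[14,31] -> miss, prune
  N6 x:[-9,2] y:[3/2,4] z:[-5,33] -> hit [3/2,2] leaf, test {P6(miss), P8(miss)}

Summary -> nodes [0, 1, 4, 5, 6]; box-tests=5; leaf-entries=1; first=miss

== RESULT ==
5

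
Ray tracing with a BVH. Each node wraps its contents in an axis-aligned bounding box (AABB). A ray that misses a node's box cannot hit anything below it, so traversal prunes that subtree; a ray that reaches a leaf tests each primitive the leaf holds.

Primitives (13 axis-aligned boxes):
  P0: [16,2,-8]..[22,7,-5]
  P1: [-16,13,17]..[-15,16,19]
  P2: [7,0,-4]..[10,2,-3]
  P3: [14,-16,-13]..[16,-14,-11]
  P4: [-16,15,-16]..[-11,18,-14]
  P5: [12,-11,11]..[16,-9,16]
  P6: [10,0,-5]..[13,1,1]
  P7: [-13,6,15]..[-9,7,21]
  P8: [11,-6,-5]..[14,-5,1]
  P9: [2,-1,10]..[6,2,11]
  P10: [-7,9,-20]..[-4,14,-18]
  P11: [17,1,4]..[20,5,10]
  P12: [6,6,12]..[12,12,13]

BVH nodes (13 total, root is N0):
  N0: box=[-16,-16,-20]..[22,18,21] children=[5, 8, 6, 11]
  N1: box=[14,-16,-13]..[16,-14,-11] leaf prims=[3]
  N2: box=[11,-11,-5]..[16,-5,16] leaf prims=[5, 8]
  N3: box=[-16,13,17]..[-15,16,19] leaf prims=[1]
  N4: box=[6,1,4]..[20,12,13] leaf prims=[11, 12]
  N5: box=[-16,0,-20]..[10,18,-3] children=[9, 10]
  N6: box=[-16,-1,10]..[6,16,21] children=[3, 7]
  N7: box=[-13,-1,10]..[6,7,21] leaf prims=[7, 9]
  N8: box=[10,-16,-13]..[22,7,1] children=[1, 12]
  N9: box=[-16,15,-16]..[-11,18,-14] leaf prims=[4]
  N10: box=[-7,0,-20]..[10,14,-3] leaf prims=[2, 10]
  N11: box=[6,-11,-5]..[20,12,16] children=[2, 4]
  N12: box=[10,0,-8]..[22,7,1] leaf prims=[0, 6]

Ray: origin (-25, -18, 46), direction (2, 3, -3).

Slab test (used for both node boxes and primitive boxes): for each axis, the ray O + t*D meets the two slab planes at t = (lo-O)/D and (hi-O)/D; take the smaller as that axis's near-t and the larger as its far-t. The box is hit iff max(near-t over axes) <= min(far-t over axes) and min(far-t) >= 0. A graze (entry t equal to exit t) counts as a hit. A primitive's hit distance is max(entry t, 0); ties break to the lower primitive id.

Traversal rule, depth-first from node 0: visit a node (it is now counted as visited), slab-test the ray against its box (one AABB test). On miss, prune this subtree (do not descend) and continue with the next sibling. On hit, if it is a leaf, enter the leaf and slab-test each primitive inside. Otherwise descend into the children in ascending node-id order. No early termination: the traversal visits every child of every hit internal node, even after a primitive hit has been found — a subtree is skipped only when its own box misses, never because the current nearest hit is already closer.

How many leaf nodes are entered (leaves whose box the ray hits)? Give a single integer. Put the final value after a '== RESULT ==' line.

Walk:
N0 x:[9/2,47/2] y:[2/3,12] z:[25/3,22] -> hit [25/3,12], descend [5, 6, 8, 11]
  N5 x:[9/2,35/2] y:[6,12] z:[49/3,22] -> miss, prune
  N6 x:[9/2,31/2] y:[17/3,34/3] z:[25/3,12] -> hit [25/3,34/3], descend [3, 7]
    N3 x:[9/2,5] y:[31/3,34/3] z:[9,29/3] -> miss, prune
    N7 x:[6,31/2] y:[17/3,25/3] z:[25/3,12] -> hit [25/3,25/3] leaf, test {P7(miss), P9(miss)}
  N8 x:[35/2,47/2] y:[2/3,25/3] z:[15,59/3] -> miss, prune
  N11 x:[31/2,45/2] y:[7/3,10] z:[10,17] -> miss, prune

Summary -> nodes [0, 5, 6, 3, 7, 8, 11]; box-tests=7; leaf-entries=1; first=miss

== RESULT ==
1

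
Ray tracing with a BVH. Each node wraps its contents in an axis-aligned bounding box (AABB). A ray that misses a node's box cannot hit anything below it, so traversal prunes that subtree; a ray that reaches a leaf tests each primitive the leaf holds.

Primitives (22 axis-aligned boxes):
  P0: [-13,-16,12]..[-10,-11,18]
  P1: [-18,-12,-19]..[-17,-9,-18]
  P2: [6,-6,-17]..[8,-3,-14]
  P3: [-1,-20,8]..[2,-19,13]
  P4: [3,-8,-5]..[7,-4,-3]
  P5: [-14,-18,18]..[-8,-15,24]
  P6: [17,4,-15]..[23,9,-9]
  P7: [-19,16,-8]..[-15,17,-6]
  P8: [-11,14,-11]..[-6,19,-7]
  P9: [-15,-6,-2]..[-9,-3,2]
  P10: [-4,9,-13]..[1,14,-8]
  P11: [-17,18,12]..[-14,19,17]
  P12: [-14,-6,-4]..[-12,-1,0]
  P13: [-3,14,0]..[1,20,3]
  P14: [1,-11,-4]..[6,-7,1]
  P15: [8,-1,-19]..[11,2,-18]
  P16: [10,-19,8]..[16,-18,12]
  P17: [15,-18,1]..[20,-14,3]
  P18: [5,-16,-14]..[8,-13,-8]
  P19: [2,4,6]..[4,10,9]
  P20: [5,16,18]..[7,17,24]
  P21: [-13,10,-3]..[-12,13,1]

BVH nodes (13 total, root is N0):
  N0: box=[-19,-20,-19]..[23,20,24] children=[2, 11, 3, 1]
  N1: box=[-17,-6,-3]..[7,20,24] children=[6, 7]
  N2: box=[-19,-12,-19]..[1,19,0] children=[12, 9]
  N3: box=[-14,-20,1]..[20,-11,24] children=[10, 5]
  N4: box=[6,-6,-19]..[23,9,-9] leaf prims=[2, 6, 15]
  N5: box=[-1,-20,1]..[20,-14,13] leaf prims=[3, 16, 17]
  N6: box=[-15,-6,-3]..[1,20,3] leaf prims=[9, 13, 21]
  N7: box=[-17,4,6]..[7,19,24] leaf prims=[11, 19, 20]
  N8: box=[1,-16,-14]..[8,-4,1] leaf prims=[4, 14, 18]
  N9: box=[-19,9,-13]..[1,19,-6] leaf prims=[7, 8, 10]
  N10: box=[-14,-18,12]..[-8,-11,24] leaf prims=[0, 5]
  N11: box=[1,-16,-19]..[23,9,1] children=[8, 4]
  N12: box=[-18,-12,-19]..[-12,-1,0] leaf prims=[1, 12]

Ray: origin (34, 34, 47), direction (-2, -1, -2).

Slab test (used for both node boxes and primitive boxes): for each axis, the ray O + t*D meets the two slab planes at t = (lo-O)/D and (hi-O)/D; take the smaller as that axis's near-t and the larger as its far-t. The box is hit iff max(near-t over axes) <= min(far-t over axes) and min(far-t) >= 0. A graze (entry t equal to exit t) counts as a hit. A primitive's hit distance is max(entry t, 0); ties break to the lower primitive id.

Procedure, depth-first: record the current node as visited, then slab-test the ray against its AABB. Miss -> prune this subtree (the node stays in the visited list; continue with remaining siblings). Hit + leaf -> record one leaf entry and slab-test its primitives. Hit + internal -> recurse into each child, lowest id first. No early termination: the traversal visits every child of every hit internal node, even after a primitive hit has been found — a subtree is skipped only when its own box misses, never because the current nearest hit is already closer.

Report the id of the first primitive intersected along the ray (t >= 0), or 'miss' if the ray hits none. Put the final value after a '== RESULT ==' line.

Walk:
N0 x:[11/2,53/2] y:[14,54] z:[23/2,33] -> hit [14,53/2], descend [1, 2, 3, 11]
  N1 x:[27/2,51/2] y:[14,40] z:[23/2,25] -> hit [14,25], descend [6, 7]
    N6 x:[33/2,49/2] y:[14,40] z:[22,25] -> hit [22,49/2] leaf, test {P9(miss), P13(miss), P21@t=23}
    N7 x:[27/2,51/2] y:[15,30] z:[23/2,41/2] -> hit [15,41/2] leaf, test {P11(miss), P19(miss), P20(miss)}
  N2 x:[33/2,53/2] y:[15,46] z:[47/2,33] -> hit [47/2,53/2], descend [9, 12]
    N9 x:[33/2,53/2] y:[15,25] z:[53/2,30] -> miss, prune
    N12 x:[23,26] y:[35,46] z:[47/2,33] -> miss, prune
  N3 x:[7,24] y:[45,54] z:[23/2,23] -> miss, prune
  N11 x:[11/2,33/2] y:[25,50] z:[23,33] -> miss, prune

Summary -> nodes [0, 1, 6, 7, 2, 9, 12, 3, 11]; box-tests=9; leaf-entries=2; first=P21

== RESULT ==
21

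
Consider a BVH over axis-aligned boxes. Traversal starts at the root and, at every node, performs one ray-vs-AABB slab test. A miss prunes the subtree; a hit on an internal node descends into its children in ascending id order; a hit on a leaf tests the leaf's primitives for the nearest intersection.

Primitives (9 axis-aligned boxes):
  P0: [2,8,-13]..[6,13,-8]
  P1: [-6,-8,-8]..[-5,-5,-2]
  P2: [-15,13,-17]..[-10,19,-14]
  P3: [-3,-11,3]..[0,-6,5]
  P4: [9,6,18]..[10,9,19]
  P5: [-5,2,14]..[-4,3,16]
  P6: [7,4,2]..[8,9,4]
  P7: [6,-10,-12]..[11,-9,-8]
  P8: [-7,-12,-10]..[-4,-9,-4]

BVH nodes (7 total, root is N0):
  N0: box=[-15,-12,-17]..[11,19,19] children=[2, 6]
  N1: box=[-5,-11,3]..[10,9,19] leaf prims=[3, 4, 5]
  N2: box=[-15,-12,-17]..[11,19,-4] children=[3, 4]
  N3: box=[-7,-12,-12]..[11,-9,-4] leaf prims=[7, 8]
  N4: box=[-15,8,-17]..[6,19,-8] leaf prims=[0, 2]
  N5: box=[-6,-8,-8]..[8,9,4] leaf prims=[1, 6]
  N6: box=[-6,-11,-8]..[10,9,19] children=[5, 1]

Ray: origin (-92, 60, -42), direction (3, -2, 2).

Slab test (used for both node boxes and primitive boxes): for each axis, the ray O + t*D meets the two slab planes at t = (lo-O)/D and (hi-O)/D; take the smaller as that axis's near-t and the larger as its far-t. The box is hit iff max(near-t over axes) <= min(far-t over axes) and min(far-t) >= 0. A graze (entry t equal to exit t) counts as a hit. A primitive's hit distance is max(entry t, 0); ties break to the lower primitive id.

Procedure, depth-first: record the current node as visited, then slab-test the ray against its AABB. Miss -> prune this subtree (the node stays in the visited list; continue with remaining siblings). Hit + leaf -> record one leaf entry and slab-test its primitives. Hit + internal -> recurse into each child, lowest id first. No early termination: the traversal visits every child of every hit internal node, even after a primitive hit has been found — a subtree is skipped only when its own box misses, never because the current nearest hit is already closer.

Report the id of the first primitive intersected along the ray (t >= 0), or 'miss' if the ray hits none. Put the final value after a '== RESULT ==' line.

Traverse from the root:
N0 x:[77/3,103/3] y:[41/2,36] z:[25/2,61/2] -> hit [77/3,61/2], descend [2, 6]
  N2 x:[77/3,103/3] y:[41/2,36] z:[25/2,19] -> miss, prune
  N6 x:[86/3,34] y:[51/2,71/2] z:[17,61/2] -> hit [86/3,61/2], descend [1, 5]
    N1 x:[29,34] y:[51/2,71/2] z:[45/2,61/2] -> hit [29,61/2] leaf, test {P3(miss), P4(miss), P5@t=29}
    N5 x:[86/3,100/3] y:[51/2,34] z:[17,23] -> miss, prune

Visited [0, 2, 6, 1, 5]. Tests: 5 box, 1 leaf. Nearest: P5.

== RESULT ==
5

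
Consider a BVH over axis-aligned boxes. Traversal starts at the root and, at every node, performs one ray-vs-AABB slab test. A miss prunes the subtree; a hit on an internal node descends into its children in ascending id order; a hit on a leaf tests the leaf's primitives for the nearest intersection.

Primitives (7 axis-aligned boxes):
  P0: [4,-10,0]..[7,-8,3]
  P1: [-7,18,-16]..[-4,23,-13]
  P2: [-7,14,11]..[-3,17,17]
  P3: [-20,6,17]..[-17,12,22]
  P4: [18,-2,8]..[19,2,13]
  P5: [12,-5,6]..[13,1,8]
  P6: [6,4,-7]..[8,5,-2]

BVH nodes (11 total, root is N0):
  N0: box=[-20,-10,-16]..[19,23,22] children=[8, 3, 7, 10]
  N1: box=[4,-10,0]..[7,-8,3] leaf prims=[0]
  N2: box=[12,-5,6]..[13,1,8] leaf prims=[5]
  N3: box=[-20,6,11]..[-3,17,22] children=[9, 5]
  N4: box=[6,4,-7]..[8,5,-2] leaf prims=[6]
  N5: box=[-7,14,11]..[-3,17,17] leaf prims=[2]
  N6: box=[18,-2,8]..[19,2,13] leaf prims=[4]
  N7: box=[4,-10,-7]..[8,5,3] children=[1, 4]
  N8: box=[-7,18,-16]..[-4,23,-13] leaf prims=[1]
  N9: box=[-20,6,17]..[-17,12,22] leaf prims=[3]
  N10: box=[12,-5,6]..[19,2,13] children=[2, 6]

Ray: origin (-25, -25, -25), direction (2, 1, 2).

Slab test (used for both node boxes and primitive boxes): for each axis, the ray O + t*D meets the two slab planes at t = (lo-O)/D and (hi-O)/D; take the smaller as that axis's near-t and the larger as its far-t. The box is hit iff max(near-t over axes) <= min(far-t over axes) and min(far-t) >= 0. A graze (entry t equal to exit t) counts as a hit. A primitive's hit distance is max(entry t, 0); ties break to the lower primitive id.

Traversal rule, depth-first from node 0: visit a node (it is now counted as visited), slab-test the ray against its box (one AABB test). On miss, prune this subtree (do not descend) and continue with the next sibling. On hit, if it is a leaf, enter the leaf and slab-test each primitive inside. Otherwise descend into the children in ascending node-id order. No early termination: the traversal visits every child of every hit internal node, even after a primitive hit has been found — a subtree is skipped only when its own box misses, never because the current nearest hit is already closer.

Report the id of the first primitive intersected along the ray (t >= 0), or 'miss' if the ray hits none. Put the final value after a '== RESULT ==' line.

Walk:
N0 x:[5/2,22] y:[15,48] z:[9/2,47/2] -> hit [15,22], descend [3, 7, 8, 10]
  N3 x:[5/2,11] y:[31,42] z:[18,47/2] -> miss, prune
  N7 x:[29/2,33/2] y:[15,30] z:[9,14] -> miss, prune
  N8 x:[9,21/2] y:[43,48] z:[9/2,6] -> miss, prune
  N10 x:[37/2,22] y:[20,27] z:[31/2,19] -> miss, prune

order=[0, 3, 7, 8, 10]  |boxes|=5  |leaves|=0  hit=miss

== RESULT ==
miss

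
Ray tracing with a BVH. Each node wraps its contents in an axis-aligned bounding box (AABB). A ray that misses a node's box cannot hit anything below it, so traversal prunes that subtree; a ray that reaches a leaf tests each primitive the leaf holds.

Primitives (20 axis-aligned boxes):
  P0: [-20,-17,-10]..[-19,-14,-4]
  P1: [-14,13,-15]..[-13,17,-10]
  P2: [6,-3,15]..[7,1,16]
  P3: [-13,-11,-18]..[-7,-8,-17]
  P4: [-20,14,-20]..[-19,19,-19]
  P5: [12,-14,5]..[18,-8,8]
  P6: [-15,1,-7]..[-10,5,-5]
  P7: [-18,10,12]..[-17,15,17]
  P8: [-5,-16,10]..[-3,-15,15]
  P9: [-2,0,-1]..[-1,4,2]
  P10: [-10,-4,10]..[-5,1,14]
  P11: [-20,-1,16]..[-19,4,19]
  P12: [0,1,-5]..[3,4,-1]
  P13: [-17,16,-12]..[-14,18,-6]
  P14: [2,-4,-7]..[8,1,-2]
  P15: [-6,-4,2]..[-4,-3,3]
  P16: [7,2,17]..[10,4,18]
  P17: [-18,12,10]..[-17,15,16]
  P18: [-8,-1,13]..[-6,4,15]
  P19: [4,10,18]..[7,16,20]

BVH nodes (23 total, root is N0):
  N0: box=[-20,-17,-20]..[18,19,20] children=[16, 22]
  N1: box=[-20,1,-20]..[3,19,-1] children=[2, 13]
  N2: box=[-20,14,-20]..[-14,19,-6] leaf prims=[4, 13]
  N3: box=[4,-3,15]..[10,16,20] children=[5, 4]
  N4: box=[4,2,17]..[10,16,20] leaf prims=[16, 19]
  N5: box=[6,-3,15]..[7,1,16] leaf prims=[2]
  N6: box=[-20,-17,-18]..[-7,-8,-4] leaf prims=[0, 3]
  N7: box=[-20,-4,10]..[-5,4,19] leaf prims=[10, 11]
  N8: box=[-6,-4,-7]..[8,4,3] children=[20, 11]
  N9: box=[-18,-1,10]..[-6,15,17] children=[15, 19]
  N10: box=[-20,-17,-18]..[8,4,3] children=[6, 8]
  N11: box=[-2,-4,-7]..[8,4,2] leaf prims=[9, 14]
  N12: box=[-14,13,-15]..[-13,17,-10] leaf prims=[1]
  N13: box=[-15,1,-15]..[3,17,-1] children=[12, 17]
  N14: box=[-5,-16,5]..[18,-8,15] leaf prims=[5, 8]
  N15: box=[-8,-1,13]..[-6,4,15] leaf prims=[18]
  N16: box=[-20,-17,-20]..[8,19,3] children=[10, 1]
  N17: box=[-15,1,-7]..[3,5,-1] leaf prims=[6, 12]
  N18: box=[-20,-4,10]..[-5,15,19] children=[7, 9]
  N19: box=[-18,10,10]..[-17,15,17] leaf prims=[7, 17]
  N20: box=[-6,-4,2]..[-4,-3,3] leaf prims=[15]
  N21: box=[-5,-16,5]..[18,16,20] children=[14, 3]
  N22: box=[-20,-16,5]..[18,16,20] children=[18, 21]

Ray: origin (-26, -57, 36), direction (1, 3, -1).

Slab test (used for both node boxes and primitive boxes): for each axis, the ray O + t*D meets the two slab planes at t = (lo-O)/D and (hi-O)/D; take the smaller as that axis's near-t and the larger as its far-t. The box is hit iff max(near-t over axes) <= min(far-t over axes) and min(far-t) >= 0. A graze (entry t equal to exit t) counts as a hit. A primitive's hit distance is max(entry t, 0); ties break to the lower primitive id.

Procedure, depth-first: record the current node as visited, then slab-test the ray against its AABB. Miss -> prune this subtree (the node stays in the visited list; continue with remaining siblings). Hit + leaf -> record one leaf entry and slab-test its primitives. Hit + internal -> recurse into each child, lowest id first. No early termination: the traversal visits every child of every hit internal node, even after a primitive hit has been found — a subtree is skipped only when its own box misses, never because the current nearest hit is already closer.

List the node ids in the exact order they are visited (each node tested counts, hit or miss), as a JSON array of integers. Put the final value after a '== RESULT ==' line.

Traverse from the root:
N0 x:[6,44] y:[40/3,76/3] z:[16,56] -> hit [16,76/3], descend [16, 22]
  N16 x:[6,34] y:[40/3,76/3] z:[33,56] -> miss, prune
  N22 x:[6,44] y:[41/3,73/3] z:[16,31] -> hit [16,73/3], descend [18, 21]
    N18 x:[6,21] y:[53/3,24] z:[17,26] -> hit [53/3,21], descend [7, 9]
      N7 x:[6,21] y:[53/3,61/3] z:[17,26] -> hit [53/3,61/3] leaf, test {P10(miss), P11(miss)}
      N9 x:[8,20] y:[56/3,24] z:[19,26] -> hit [19,20], descend [15, 19]
        N15 x:[18,20] y:[56/3,61/3] z:[21,23] -> miss, prune
        N19 x:[8,9] y:[67/3,24] z:[19,26] -> miss, prune
    N21 x:[21,44] y:[41/3,73/3] z:[16,31] -> hit [21,73/3], descend [3, 14]
      N3 x:[30,36] y:[18,73/3] z:[16,21] -> miss, prune
      N14 x:[21,44] y:[41/3,49/3] z:[21,31] -> miss, prune

11 AABB tests over nodes [0, 16, 22, 18, 7, 9, 15, 19, 21, 3, 14]; 1 leaf entered; closest miss.

== RESULT ==
[0, 16, 22, 18, 7, 9, 15, 19, 21, 3, 14]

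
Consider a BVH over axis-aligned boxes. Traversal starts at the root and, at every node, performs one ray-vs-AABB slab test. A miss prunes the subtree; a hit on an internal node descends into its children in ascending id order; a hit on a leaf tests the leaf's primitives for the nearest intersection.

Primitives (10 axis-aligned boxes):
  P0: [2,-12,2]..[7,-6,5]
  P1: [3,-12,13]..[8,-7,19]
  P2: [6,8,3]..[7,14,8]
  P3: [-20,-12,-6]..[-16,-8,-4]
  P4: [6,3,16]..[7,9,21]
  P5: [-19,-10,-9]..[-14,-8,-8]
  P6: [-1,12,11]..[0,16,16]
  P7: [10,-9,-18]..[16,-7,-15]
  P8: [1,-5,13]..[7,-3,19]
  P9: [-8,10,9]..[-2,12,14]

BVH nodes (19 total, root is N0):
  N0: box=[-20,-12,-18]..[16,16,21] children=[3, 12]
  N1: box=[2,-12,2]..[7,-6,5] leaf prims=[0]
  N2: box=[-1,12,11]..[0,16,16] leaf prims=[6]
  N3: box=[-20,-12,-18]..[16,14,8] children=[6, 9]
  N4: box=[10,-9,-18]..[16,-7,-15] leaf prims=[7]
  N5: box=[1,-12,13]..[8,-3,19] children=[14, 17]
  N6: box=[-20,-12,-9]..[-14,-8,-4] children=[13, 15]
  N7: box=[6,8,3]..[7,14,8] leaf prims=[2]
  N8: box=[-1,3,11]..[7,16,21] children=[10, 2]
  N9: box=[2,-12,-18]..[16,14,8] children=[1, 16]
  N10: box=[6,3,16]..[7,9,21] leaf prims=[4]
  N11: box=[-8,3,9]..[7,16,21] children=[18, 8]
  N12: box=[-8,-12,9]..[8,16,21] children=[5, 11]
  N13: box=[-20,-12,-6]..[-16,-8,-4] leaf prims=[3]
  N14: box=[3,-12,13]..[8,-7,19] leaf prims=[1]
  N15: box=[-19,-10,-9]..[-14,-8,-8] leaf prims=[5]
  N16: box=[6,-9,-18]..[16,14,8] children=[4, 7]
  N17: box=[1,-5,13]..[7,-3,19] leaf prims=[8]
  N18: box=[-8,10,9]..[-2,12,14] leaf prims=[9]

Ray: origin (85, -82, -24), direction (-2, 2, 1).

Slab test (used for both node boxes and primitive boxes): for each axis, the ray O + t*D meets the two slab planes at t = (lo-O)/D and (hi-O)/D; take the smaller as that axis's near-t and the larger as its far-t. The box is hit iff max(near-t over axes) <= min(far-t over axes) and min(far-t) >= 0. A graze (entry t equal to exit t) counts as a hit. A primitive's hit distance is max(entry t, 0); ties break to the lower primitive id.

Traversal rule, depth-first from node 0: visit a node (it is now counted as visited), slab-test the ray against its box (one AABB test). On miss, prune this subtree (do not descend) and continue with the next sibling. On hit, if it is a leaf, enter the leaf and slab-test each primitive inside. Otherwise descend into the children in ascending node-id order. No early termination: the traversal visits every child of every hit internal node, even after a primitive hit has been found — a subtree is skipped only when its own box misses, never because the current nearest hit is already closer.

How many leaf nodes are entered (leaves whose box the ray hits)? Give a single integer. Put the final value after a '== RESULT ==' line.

Traverse from the root:
N0 x:[69/2,105/2] y:[35,49] z:[6,45] -> hit [35,45], descend [3, 12]
  N3 x:[69/2,105/2] y:[35,48] z:[6,32] -> miss, prune
  N12 x:[77/2,93/2] y:[35,49] z:[33,45] -> hit [77/2,45], descend [5, 11]
    N5 x:[77/2,42] y:[35,79/2] z:[37,43] -> hit [77/2,79/2], descend [14, 17]
      N14 x:[77/2,41] y:[35,75/2] z:[37,43] -> miss, prune
      N17 x:[39,42] y:[77/2,79/2] z:[37,43] -> hit [39,79/2] leaf, test {P8@t=39}
    N11 x:[39,93/2] y:[85/2,49] z:[33,45] -> hit [85/2,45], descend [8, 18]
      N8 x:[39,43] y:[85/2,49] z:[35,45] -> hit [85/2,43], descend [2, 10]
        N2 x:[85/2,43] y:[47,49] z:[35,40] -> miss, prune
        N10 x:[39,79/2] y:[85/2,91/2] z:[40,45] -> miss, prune
      N18 x:[87/2,93/2] y:[46,47] z:[33,38] -> miss, prune

order=[0, 3, 12, 5, 14, 17, 11, 8, 2, 10, 18]  |boxes|=11  |leaves|=1  hit=P8

== RESULT ==
1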